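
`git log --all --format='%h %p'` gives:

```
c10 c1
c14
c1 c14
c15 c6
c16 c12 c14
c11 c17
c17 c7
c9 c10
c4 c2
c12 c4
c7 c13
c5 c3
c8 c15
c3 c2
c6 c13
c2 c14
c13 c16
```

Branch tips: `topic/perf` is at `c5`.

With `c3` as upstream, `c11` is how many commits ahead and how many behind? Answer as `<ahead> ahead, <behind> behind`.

Reachable from c11: {c11, c12, c13, c14, c16, c17, c2, c4, c7}.
Reachable from c3: {c14, c2, c3}.
Only in c11's history (ahead): {c11, c12, c13, c16, c17, c4, c7} — 7.
Only in c3's history (behind): {c3} — 1.

7 ahead, 1 behind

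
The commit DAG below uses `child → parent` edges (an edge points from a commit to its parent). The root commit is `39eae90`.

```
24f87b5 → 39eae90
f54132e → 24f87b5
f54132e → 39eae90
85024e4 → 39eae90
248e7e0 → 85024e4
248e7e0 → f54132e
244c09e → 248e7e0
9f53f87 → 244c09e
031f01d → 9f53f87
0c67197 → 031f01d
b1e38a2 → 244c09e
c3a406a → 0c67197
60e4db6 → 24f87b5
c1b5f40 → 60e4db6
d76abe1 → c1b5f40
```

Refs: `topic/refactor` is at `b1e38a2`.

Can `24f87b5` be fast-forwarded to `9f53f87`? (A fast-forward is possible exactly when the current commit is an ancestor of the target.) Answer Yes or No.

A fast-forward from 24f87b5 to 9f53f87 is possible iff 24f87b5 is an ancestor of 9f53f87.
Ancestors of 9f53f87: {244c09e, 248e7e0, 24f87b5, 39eae90, 85024e4, 9f53f87, f54132e}.
24f87b5 is among them, so fast-forward is possible.

Yes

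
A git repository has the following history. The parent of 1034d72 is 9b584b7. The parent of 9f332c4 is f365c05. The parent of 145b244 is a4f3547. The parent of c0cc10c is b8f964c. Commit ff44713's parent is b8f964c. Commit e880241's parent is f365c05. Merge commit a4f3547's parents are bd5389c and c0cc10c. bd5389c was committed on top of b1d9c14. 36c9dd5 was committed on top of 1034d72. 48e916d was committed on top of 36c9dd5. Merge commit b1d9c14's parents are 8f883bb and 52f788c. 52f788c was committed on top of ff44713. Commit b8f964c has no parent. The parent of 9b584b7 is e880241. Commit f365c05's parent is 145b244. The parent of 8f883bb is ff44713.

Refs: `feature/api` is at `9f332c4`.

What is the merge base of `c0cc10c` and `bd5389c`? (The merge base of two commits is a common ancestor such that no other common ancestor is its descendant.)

b8f964c

Ancestors of c0cc10c: {b8f964c, c0cc10c}.
Ancestors of bd5389c: {52f788c, 8f883bb, b1d9c14, b8f964c, bd5389c, ff44713}.
Common ancestors: {b8f964c}.
The only common ancestor is b8f964c, so it is the merge base.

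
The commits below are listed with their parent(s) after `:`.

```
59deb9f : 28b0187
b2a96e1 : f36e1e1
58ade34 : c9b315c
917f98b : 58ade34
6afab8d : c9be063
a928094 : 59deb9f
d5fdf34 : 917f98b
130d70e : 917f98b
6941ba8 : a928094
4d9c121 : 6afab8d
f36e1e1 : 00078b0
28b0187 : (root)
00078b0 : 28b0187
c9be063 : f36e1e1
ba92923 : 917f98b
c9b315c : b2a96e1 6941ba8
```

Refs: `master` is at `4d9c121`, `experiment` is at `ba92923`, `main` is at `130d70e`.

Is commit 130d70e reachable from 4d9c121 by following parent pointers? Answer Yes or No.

Ancestors of 4d9c121: {00078b0, 28b0187, 4d9c121, 6afab8d, c9be063, f36e1e1}.
130d70e is not in that set, so it is not an ancestor of 4d9c121.

No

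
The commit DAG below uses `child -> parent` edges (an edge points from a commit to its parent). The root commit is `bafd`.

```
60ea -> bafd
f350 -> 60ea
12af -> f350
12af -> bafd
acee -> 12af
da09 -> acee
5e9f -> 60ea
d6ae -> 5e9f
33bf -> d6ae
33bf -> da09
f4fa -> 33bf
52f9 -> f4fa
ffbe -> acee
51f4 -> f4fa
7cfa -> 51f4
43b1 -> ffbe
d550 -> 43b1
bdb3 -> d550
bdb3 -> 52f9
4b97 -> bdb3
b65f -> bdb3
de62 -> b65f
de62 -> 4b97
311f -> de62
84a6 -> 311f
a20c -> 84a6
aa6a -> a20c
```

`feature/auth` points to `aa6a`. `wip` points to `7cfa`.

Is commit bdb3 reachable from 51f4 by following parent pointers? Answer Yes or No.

No

Ancestors of 51f4: {12af, 33bf, 51f4, 5e9f, 60ea, acee, bafd, d6ae, da09, f350, f4fa}.
bdb3 is not in that set, so it is not an ancestor of 51f4.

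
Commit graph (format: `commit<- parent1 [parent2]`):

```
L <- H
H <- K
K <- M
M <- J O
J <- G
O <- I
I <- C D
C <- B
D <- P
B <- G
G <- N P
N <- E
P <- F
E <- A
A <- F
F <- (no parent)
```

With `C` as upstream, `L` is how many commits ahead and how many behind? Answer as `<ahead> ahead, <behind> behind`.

8 ahead, 0 behind

Reachable from L: {A, B, C, D, E, F, G, H, I, J, K, L, M, N, O, P}.
Reachable from C: {A, B, C, E, F, G, N, P}.
Only in L's history (ahead): {D, H, I, J, K, L, M, O} — 8.
Only in C's history (behind): {} — 0.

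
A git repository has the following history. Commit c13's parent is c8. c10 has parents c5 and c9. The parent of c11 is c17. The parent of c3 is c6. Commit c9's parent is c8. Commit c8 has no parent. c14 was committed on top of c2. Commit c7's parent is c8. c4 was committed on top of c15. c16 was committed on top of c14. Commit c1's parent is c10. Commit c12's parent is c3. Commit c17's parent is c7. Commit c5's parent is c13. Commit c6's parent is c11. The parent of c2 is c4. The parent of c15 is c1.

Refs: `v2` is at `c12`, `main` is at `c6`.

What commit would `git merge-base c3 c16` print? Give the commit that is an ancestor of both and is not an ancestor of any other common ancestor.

Ancestors of c3: {c11, c17, c3, c6, c7, c8}.
Ancestors of c16: {c1, c10, c13, c14, c15, c16, c2, c4, c5, c8, c9}.
Common ancestors: {c8}.
The only common ancestor is c8, so it is the merge base.

c8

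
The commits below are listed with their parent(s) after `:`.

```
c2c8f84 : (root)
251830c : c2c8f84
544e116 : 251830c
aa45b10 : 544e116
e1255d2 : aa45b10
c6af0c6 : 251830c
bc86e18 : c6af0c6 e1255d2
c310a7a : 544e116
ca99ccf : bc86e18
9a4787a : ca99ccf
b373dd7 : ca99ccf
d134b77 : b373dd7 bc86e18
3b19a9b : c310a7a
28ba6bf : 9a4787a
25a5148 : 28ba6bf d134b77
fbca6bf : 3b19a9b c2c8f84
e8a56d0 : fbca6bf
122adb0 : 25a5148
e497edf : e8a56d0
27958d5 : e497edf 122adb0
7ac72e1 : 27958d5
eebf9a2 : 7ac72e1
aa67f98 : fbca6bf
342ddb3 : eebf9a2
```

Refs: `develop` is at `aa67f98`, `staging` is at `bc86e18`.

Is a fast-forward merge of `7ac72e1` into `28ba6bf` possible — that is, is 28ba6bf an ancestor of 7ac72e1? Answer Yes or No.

A fast-forward from 28ba6bf to 7ac72e1 is possible iff 28ba6bf is an ancestor of 7ac72e1.
Ancestors of 7ac72e1: {122adb0, 251830c, 25a5148, 27958d5, 28ba6bf, 3b19a9b, 544e116, 7ac72e1, 9a4787a, aa45b10, b373dd7, bc86e18, c2c8f84, c310a7a, c6af0c6, ca99ccf, d134b77, e1255d2, e497edf, e8a56d0, fbca6bf}.
28ba6bf is among them, so fast-forward is possible.

Yes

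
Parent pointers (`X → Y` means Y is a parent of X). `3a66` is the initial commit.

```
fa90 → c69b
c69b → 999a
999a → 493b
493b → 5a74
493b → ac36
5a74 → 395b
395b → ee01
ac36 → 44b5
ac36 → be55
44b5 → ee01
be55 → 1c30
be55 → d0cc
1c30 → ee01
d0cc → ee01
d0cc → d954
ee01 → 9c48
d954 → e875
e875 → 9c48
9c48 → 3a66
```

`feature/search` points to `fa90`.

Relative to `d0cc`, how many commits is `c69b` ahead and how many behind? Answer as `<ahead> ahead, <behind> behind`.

Reachable from c69b: {1c30, 395b, 3a66, 44b5, 493b, 5a74, 999a, 9c48, ac36, be55, c69b, d0cc, d954, e875, ee01}.
Reachable from d0cc: {3a66, 9c48, d0cc, d954, e875, ee01}.
Only in c69b's history (ahead): {1c30, 395b, 44b5, 493b, 5a74, 999a, ac36, be55, c69b} — 9.
Only in d0cc's history (behind): {} — 0.

9 ahead, 0 behind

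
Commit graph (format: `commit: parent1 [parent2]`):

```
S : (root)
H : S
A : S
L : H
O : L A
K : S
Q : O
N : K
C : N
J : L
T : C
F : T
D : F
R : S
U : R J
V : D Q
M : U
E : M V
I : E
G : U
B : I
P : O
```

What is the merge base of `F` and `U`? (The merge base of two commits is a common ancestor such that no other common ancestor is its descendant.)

Ancestors of F: {C, F, K, N, S, T}.
Ancestors of U: {H, J, L, R, S, U}.
Common ancestors: {S}.
The only common ancestor is S, so it is the merge base.

S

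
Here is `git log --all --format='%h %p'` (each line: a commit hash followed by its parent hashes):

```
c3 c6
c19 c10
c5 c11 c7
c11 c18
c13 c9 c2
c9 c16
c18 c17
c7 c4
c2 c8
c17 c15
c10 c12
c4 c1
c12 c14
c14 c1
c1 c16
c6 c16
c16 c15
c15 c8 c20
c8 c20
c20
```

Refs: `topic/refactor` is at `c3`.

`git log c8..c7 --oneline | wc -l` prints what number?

5

Reachable from c7: {c1, c15, c16, c20, c4, c7, c8}.
Reachable from c8: {c20, c8}.
In c7's history but not c8's: {c1, c15, c16, c4, c7} — 5 commits.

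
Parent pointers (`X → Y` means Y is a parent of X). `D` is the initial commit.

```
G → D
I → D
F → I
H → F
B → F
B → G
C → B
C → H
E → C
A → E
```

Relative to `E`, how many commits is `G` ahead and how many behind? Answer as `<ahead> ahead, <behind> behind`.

0 ahead, 6 behind

Reachable from G: {D, G}.
Reachable from E: {B, C, D, E, F, G, H, I}.
Only in G's history (ahead): {} — 0.
Only in E's history (behind): {B, C, E, F, H, I} — 6.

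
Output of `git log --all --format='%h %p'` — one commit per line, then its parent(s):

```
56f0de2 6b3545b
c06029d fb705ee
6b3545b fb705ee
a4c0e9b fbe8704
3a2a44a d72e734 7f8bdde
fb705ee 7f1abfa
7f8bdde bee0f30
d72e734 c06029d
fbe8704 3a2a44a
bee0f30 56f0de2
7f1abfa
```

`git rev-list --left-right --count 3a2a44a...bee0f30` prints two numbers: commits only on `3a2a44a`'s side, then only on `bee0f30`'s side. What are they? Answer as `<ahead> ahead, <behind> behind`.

Reachable from 3a2a44a: {3a2a44a, 56f0de2, 6b3545b, 7f1abfa, 7f8bdde, bee0f30, c06029d, d72e734, fb705ee}.
Reachable from bee0f30: {56f0de2, 6b3545b, 7f1abfa, bee0f30, fb705ee}.
Only in 3a2a44a's history (ahead): {3a2a44a, 7f8bdde, c06029d, d72e734} — 4.
Only in bee0f30's history (behind): {} — 0.

4 ahead, 0 behind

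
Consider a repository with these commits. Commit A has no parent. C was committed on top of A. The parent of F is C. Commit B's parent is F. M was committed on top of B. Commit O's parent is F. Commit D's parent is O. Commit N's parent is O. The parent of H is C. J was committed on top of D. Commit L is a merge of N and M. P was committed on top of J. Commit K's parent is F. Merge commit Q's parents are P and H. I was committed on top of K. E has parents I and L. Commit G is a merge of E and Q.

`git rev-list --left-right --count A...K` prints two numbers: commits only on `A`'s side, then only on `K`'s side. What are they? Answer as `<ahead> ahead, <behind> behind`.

Reachable from A: {A}.
Reachable from K: {A, C, F, K}.
Only in A's history (ahead): {} — 0.
Only in K's history (behind): {C, F, K} — 3.

0 ahead, 3 behind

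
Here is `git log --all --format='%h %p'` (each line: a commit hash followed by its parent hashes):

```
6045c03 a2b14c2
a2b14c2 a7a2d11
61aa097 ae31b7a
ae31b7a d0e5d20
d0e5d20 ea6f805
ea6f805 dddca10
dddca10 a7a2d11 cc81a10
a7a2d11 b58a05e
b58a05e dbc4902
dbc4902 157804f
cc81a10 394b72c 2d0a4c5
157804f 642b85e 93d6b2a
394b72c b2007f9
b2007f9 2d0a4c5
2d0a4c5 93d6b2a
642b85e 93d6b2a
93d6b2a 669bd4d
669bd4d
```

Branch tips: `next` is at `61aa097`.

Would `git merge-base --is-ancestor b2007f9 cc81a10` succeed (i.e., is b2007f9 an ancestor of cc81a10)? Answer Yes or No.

Yes

Ancestors of cc81a10 (commits reachable by following parents): {2d0a4c5, 394b72c, 669bd4d, 93d6b2a, b2007f9, cc81a10}.
b2007f9 is in that set, so it is an ancestor of cc81a10.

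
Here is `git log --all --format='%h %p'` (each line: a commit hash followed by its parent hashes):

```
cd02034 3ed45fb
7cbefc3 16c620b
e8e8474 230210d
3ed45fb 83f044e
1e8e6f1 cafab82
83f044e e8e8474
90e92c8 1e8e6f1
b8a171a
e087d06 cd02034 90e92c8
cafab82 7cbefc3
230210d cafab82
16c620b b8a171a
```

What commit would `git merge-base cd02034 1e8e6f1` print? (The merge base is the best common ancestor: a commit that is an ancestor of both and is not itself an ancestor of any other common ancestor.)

cafab82

Ancestors of cd02034: {16c620b, 230210d, 3ed45fb, 7cbefc3, 83f044e, b8a171a, cafab82, cd02034, e8e8474}.
Ancestors of 1e8e6f1: {16c620b, 1e8e6f1, 7cbefc3, b8a171a, cafab82}.
Common ancestors: {16c620b, 7cbefc3, b8a171a, cafab82}.
Among these, cafab82 is not an ancestor of any other common ancestor — it is the merge base.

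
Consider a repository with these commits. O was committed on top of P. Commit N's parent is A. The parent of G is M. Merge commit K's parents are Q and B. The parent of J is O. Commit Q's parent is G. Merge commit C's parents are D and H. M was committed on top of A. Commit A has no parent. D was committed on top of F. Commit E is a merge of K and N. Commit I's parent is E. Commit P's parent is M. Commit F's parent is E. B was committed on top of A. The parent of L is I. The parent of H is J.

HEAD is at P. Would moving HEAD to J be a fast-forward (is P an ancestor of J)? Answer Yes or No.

A fast-forward from P to J is possible iff P is an ancestor of J.
Ancestors of J: {A, J, M, O, P}.
P is among them, so fast-forward is possible.

Yes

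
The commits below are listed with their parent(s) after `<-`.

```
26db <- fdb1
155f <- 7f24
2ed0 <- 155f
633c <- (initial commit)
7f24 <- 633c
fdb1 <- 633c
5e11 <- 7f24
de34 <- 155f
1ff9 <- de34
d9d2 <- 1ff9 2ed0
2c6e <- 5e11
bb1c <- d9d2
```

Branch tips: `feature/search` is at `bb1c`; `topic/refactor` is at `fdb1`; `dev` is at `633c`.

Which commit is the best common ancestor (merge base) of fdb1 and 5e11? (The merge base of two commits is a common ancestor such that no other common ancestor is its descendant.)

633c

Ancestors of fdb1: {633c, fdb1}.
Ancestors of 5e11: {5e11, 633c, 7f24}.
Common ancestors: {633c}.
The only common ancestor is 633c, so it is the merge base.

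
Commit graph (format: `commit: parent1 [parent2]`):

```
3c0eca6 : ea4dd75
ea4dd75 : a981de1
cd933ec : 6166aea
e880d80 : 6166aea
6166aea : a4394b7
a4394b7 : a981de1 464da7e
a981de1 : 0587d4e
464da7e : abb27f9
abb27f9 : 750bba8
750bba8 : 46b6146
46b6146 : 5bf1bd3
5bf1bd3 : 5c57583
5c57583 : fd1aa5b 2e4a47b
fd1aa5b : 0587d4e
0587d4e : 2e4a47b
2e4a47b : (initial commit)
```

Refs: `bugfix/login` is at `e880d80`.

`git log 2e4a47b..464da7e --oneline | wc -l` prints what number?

Reachable from 464da7e: {0587d4e, 2e4a47b, 464da7e, 46b6146, 5bf1bd3, 5c57583, 750bba8, abb27f9, fd1aa5b}.
Reachable from 2e4a47b: {2e4a47b}.
In 464da7e's history but not 2e4a47b's: {0587d4e, 464da7e, 46b6146, 5bf1bd3, 5c57583, 750bba8, abb27f9, fd1aa5b} — 8 commits.

8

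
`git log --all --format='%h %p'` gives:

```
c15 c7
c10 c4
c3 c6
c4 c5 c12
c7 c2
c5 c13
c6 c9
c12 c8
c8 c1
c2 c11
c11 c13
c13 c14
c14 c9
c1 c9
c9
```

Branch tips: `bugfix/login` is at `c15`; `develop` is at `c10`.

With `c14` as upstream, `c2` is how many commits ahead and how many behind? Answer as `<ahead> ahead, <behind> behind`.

Reachable from c2: {c11, c13, c14, c2, c9}.
Reachable from c14: {c14, c9}.
Only in c2's history (ahead): {c11, c13, c2} — 3.
Only in c14's history (behind): {} — 0.

3 ahead, 0 behind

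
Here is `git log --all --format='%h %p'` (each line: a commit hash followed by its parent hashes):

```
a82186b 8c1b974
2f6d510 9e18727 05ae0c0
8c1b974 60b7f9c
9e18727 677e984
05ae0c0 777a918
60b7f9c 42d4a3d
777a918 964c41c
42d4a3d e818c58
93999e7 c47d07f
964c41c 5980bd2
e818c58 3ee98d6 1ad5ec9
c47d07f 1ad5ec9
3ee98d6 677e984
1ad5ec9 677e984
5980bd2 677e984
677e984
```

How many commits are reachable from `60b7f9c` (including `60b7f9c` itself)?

Walking parent pointers from 60b7f9c: reachable set = {1ad5ec9, 3ee98d6, 42d4a3d, 60b7f9c, 677e984, e818c58}.
That is 6 commits.

6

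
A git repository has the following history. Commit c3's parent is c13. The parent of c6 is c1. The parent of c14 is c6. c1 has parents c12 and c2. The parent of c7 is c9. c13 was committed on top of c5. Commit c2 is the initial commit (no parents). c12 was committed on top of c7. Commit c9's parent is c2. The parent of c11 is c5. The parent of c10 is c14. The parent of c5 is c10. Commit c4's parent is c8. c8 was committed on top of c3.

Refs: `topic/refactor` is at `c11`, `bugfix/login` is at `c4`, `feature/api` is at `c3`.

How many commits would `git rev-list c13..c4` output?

Reachable from c4: {c1, c10, c12, c13, c14, c2, c3, c4, c5, c6, c7, c8, c9}.
Reachable from c13: {c1, c10, c12, c13, c14, c2, c5, c6, c7, c9}.
In c4's history but not c13's: {c3, c4, c8} — 3 commits.

3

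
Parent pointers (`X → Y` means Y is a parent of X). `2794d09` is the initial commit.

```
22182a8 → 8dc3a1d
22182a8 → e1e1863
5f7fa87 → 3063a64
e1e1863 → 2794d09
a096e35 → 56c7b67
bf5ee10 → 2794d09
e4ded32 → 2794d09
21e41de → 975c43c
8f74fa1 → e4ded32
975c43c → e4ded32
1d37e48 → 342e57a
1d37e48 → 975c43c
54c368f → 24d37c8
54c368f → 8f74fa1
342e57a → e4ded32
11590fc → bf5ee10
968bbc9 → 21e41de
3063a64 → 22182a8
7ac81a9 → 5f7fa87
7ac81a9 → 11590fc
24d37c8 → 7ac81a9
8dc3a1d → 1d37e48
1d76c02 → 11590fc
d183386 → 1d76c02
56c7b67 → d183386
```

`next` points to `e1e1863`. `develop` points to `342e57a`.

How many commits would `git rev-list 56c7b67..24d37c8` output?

11

Reachable from 24d37c8: {11590fc, 1d37e48, 22182a8, 24d37c8, 2794d09, 3063a64, 342e57a, 5f7fa87, 7ac81a9, 8dc3a1d, 975c43c, bf5ee10, e1e1863, e4ded32}.
Reachable from 56c7b67: {11590fc, 1d76c02, 2794d09, 56c7b67, bf5ee10, d183386}.
In 24d37c8's history but not 56c7b67's: {1d37e48, 22182a8, 24d37c8, 3063a64, 342e57a, 5f7fa87, 7ac81a9, 8dc3a1d, 975c43c, e1e1863, e4ded32} — 11 commits.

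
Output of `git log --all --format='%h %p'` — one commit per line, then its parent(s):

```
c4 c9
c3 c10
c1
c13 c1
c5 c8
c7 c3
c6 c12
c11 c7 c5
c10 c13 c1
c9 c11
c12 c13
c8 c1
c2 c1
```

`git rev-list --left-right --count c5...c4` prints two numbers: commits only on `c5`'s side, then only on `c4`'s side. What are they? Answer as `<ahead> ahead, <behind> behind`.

0 ahead, 7 behind

Reachable from c5: {c1, c5, c8}.
Reachable from c4: {c1, c10, c11, c13, c3, c4, c5, c7, c8, c9}.
Only in c5's history (ahead): {} — 0.
Only in c4's history (behind): {c10, c11, c13, c3, c4, c7, c9} — 7.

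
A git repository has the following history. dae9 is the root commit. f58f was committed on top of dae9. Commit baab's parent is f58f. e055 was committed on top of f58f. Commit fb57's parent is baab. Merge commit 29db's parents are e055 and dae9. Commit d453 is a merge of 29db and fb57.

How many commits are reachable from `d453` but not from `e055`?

4

Reachable from d453: {29db, baab, d453, dae9, e055, f58f, fb57}.
Reachable from e055: {dae9, e055, f58f}.
In d453's history but not e055's: {29db, baab, d453, fb57} — 4 commits.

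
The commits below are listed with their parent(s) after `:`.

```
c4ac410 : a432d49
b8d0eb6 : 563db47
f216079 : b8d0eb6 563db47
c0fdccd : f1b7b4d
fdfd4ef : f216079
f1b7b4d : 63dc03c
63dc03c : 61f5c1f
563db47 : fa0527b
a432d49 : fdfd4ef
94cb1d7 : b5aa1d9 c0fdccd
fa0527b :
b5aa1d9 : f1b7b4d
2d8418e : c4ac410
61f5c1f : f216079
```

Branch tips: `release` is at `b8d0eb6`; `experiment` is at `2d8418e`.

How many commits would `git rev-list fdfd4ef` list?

5

Walking parent pointers from fdfd4ef: reachable set = {563db47, b8d0eb6, f216079, fa0527b, fdfd4ef}.
That is 5 commits.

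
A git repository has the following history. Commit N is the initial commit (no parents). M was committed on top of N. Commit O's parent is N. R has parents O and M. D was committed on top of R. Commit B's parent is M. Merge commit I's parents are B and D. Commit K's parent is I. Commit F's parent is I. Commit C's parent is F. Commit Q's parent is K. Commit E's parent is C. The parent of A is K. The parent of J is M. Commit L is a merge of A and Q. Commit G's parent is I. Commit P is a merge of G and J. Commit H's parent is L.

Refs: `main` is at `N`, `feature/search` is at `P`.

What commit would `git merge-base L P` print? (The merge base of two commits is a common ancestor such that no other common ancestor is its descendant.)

I

Ancestors of L: {A, B, D, I, K, L, M, N, O, Q, R}.
Ancestors of P: {B, D, G, I, J, M, N, O, P, R}.
Common ancestors: {B, D, I, M, N, O, R}.
Among these, I is not an ancestor of any other common ancestor — it is the merge base.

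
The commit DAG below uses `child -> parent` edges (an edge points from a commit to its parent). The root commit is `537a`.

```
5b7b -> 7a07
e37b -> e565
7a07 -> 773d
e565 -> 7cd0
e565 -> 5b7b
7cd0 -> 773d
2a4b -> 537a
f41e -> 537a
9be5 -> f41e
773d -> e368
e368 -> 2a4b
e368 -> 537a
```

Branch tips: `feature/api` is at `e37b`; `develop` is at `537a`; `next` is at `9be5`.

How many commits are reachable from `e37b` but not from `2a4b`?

7

Reachable from e37b: {2a4b, 537a, 5b7b, 773d, 7a07, 7cd0, e368, e37b, e565}.
Reachable from 2a4b: {2a4b, 537a}.
In e37b's history but not 2a4b's: {5b7b, 773d, 7a07, 7cd0, e368, e37b, e565} — 7 commits.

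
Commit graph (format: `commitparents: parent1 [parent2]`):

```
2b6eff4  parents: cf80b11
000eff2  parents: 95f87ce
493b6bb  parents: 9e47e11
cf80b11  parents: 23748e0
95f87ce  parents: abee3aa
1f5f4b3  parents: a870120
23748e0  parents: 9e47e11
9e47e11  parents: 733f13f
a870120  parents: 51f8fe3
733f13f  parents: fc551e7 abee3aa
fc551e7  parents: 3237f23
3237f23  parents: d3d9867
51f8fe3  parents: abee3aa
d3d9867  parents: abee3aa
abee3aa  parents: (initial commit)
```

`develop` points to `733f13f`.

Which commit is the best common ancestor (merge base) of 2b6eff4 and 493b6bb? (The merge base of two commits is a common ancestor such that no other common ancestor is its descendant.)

Ancestors of 2b6eff4: {23748e0, 2b6eff4, 3237f23, 733f13f, 9e47e11, abee3aa, cf80b11, d3d9867, fc551e7}.
Ancestors of 493b6bb: {3237f23, 493b6bb, 733f13f, 9e47e11, abee3aa, d3d9867, fc551e7}.
Common ancestors: {3237f23, 733f13f, 9e47e11, abee3aa, d3d9867, fc551e7}.
Among these, 9e47e11 is not an ancestor of any other common ancestor — it is the merge base.

9e47e11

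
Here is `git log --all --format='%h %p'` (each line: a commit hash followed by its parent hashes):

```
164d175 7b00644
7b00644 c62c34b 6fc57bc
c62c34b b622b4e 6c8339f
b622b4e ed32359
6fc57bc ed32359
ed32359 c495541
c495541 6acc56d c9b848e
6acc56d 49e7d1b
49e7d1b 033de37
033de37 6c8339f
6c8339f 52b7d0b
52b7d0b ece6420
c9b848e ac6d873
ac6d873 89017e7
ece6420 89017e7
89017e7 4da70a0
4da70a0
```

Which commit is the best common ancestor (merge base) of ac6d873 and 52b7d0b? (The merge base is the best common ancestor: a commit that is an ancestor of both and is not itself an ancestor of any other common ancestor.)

89017e7

Ancestors of ac6d873: {4da70a0, 89017e7, ac6d873}.
Ancestors of 52b7d0b: {4da70a0, 52b7d0b, 89017e7, ece6420}.
Common ancestors: {4da70a0, 89017e7}.
Among these, 89017e7 is not an ancestor of any other common ancestor — it is the merge base.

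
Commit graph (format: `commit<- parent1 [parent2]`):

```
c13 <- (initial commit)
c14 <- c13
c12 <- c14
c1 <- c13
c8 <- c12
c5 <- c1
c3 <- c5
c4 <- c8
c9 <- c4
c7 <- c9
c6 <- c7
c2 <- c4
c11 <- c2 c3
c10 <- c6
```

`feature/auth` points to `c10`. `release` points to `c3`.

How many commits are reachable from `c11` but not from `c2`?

4

Reachable from c11: {c1, c11, c12, c13, c14, c2, c3, c4, c5, c8}.
Reachable from c2: {c12, c13, c14, c2, c4, c8}.
In c11's history but not c2's: {c1, c11, c3, c5} — 4 commits.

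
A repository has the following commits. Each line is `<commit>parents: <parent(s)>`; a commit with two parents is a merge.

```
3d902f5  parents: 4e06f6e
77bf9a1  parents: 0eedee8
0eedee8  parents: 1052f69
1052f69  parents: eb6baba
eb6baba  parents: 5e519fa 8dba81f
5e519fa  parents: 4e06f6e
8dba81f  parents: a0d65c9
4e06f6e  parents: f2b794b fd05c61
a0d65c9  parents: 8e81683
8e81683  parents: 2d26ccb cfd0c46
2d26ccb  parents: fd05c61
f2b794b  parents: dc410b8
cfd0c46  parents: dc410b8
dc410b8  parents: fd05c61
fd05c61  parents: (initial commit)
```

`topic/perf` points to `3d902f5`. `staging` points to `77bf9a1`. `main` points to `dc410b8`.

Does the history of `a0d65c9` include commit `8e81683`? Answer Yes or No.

Ancestors of a0d65c9 (commits reachable by following parents): {2d26ccb, 8e81683, a0d65c9, cfd0c46, dc410b8, fd05c61}.
8e81683 is in that set, so it is an ancestor of a0d65c9.

Yes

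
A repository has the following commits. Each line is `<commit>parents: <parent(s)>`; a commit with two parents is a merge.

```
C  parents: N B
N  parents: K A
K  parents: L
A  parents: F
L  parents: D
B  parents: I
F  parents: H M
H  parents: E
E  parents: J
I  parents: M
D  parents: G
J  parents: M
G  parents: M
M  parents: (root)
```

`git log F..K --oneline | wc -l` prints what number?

4

Reachable from K: {D, G, K, L, M}.
Reachable from F: {E, F, H, J, M}.
In K's history but not F's: {D, G, K, L} — 4 commits.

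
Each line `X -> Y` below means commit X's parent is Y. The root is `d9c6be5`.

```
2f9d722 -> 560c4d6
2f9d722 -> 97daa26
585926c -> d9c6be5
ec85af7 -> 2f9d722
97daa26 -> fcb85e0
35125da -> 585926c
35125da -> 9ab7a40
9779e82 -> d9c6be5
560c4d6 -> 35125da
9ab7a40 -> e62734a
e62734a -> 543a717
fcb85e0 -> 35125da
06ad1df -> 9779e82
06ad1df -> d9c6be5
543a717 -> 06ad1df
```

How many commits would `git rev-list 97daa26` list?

Walking parent pointers from 97daa26: reachable set = {06ad1df, 35125da, 543a717, 585926c, 9779e82, 97daa26, 9ab7a40, d9c6be5, e62734a, fcb85e0}.
That is 10 commits.

10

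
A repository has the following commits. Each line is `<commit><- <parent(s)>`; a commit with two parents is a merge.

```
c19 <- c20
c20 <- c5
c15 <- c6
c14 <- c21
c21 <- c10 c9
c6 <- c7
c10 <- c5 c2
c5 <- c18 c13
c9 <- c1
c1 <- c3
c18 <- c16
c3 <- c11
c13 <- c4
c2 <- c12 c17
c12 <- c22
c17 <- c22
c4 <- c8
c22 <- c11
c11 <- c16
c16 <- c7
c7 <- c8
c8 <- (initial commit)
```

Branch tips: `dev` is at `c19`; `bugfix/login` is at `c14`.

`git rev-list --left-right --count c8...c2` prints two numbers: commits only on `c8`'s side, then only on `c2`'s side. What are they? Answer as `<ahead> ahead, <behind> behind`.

0 ahead, 7 behind

Reachable from c8: {c8}.
Reachable from c2: {c11, c12, c16, c17, c2, c22, c7, c8}.
Only in c8's history (ahead): {} — 0.
Only in c2's history (behind): {c11, c12, c16, c17, c2, c22, c7} — 7.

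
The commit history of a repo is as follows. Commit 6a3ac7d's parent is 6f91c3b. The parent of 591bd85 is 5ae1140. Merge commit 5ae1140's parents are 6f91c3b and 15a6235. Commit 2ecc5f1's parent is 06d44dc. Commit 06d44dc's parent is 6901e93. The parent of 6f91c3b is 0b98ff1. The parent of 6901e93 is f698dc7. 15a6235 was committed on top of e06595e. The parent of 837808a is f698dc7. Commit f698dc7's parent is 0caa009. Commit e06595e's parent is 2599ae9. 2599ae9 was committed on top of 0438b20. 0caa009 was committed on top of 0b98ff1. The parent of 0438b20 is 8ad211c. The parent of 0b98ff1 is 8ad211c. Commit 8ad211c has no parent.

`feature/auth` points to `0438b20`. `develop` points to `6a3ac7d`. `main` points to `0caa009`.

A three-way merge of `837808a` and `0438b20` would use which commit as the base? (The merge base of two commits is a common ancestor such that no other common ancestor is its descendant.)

Ancestors of 837808a: {0b98ff1, 0caa009, 837808a, 8ad211c, f698dc7}.
Ancestors of 0438b20: {0438b20, 8ad211c}.
Common ancestors: {8ad211c}.
The only common ancestor is 8ad211c, so it is the merge base.

8ad211c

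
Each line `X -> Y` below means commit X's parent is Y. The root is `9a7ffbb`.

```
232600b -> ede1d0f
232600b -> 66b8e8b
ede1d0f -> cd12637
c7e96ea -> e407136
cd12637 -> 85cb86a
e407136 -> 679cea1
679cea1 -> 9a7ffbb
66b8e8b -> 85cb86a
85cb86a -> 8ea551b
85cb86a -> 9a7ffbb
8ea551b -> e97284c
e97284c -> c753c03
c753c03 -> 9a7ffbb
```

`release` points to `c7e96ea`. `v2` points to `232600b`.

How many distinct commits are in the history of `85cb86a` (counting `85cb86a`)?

5

Walking parent pointers from 85cb86a: reachable set = {85cb86a, 8ea551b, 9a7ffbb, c753c03, e97284c}.
That is 5 commits.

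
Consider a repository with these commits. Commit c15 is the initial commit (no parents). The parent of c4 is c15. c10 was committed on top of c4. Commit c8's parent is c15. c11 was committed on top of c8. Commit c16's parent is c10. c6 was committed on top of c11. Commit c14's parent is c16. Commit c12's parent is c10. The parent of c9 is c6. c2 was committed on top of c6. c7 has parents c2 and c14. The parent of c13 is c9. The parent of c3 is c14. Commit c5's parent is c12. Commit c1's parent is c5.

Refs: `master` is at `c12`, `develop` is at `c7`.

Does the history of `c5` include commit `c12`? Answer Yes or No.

Ancestors of c5 (commits reachable by following parents): {c10, c12, c15, c4, c5}.
c12 is in that set, so it is an ancestor of c5.

Yes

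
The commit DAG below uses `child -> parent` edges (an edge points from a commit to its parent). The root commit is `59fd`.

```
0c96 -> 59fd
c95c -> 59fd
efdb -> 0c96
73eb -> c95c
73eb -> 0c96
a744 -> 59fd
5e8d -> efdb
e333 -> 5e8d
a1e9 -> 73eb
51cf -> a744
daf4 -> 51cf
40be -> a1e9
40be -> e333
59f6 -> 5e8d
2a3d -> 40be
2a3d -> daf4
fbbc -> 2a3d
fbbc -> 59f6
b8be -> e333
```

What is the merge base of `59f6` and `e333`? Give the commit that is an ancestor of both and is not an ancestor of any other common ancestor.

5e8d

Ancestors of 59f6: {0c96, 59f6, 59fd, 5e8d, efdb}.
Ancestors of e333: {0c96, 59fd, 5e8d, e333, efdb}.
Common ancestors: {0c96, 59fd, 5e8d, efdb}.
Among these, 5e8d is not an ancestor of any other common ancestor — it is the merge base.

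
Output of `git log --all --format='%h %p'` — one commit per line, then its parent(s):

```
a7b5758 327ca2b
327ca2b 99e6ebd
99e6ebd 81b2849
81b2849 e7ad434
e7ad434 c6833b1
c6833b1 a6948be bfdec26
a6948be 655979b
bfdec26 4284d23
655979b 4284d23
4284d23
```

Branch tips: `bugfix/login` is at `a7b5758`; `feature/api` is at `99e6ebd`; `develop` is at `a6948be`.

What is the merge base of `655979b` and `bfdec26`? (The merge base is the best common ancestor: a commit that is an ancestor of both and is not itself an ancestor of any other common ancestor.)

4284d23

Ancestors of 655979b: {4284d23, 655979b}.
Ancestors of bfdec26: {4284d23, bfdec26}.
Common ancestors: {4284d23}.
The only common ancestor is 4284d23, so it is the merge base.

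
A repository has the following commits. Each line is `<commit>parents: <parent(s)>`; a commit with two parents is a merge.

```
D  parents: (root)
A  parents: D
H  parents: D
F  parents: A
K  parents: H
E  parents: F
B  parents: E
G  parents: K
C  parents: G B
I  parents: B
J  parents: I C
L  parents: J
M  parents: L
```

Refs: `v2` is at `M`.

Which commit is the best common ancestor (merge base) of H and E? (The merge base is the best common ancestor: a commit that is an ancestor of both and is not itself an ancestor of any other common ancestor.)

Ancestors of H: {D, H}.
Ancestors of E: {A, D, E, F}.
Common ancestors: {D}.
The only common ancestor is D, so it is the merge base.

D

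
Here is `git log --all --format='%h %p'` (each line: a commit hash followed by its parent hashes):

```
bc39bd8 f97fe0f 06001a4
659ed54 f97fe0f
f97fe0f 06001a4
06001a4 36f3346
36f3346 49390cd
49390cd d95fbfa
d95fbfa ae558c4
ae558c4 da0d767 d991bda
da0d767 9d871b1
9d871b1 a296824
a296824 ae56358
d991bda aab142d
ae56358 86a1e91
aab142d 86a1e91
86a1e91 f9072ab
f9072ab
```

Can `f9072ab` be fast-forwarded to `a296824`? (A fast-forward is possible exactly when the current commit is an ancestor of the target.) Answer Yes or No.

Yes

A fast-forward from f9072ab to a296824 is possible iff f9072ab is an ancestor of a296824.
Ancestors of a296824: {86a1e91, a296824, ae56358, f9072ab}.
f9072ab is among them, so fast-forward is possible.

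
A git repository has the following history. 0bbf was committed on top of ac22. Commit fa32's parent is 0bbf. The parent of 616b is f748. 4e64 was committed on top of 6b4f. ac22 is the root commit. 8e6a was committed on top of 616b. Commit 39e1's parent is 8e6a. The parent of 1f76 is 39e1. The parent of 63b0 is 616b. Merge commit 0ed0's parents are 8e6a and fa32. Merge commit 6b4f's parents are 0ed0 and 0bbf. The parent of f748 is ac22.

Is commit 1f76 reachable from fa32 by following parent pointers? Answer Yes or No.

No

Ancestors of fa32: {0bbf, ac22, fa32}.
1f76 is not in that set, so it is not an ancestor of fa32.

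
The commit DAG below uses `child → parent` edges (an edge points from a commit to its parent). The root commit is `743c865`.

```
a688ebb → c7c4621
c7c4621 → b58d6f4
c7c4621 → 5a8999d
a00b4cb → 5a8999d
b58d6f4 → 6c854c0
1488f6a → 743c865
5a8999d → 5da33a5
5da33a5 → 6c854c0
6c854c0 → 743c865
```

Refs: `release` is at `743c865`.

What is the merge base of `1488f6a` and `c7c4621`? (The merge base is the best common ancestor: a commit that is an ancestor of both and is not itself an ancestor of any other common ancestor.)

Ancestors of 1488f6a: {1488f6a, 743c865}.
Ancestors of c7c4621: {5a8999d, 5da33a5, 6c854c0, 743c865, b58d6f4, c7c4621}.
Common ancestors: {743c865}.
The only common ancestor is 743c865, so it is the merge base.

743c865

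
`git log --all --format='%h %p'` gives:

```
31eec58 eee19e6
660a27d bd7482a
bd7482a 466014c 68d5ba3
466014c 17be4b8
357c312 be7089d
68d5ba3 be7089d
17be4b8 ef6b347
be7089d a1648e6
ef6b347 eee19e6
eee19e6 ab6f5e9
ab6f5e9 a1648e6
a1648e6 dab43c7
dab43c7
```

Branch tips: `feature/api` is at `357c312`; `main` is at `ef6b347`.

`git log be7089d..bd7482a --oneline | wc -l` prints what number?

Reachable from bd7482a: {17be4b8, 466014c, 68d5ba3, a1648e6, ab6f5e9, bd7482a, be7089d, dab43c7, eee19e6, ef6b347}.
Reachable from be7089d: {a1648e6, be7089d, dab43c7}.
In bd7482a's history but not be7089d's: {17be4b8, 466014c, 68d5ba3, ab6f5e9, bd7482a, eee19e6, ef6b347} — 7 commits.

7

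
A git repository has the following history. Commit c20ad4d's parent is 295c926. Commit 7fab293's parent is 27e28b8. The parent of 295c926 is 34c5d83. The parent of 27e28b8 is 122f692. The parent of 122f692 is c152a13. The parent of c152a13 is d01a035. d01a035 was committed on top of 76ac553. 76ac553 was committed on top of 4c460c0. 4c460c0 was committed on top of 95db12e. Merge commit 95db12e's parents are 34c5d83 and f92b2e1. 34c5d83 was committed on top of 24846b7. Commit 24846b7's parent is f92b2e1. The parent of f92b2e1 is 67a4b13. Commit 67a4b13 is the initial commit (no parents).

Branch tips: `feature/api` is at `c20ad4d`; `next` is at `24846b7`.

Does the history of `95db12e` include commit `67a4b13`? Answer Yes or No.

Yes

Ancestors of 95db12e (commits reachable by following parents): {24846b7, 34c5d83, 67a4b13, 95db12e, f92b2e1}.
67a4b13 is in that set, so it is an ancestor of 95db12e.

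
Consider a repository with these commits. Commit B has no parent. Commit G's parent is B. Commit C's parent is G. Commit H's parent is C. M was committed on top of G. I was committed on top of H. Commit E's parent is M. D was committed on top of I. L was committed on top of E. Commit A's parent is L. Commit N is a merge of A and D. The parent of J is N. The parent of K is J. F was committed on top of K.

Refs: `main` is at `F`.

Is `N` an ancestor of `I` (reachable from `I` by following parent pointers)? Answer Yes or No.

No

Ancestors of I: {B, C, G, H, I}.
N is not in that set, so it is not an ancestor of I.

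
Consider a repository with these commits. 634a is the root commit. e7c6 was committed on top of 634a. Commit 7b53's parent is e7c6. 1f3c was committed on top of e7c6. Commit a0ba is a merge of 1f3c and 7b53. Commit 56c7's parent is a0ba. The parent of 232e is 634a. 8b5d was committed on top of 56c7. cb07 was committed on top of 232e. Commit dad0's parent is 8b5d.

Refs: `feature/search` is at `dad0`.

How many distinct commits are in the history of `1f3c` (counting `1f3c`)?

Walking parent pointers from 1f3c: reachable set = {1f3c, 634a, e7c6}.
That is 3 commits.

3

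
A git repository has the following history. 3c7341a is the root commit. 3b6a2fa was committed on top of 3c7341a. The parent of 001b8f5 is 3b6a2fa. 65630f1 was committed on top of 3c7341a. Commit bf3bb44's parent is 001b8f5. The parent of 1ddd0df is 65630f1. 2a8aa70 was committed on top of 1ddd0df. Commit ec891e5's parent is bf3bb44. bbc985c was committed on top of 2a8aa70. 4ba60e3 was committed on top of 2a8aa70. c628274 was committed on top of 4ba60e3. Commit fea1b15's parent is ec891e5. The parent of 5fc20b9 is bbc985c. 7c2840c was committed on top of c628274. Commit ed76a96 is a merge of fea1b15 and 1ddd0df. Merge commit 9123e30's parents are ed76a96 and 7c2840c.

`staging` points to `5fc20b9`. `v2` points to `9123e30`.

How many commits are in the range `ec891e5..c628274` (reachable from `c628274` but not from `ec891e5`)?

5

Reachable from c628274: {1ddd0df, 2a8aa70, 3c7341a, 4ba60e3, 65630f1, c628274}.
Reachable from ec891e5: {001b8f5, 3b6a2fa, 3c7341a, bf3bb44, ec891e5}.
In c628274's history but not ec891e5's: {1ddd0df, 2a8aa70, 4ba60e3, 65630f1, c628274} — 5 commits.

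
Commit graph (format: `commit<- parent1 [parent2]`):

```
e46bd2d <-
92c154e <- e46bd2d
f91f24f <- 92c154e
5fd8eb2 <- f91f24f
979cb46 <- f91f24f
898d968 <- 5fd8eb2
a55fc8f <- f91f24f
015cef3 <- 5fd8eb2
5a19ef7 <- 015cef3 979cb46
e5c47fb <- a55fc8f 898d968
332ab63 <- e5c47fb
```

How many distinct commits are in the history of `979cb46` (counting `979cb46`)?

Walking parent pointers from 979cb46: reachable set = {92c154e, 979cb46, e46bd2d, f91f24f}.
That is 4 commits.

4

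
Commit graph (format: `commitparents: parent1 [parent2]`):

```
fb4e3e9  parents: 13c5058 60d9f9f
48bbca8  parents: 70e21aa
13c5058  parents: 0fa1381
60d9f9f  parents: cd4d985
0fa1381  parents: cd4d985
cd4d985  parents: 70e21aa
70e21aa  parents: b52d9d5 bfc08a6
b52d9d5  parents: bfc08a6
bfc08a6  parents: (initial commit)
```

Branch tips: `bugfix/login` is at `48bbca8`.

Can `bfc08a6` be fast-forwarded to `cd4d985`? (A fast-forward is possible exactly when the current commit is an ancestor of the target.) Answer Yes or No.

Yes

A fast-forward from bfc08a6 to cd4d985 is possible iff bfc08a6 is an ancestor of cd4d985.
Ancestors of cd4d985: {70e21aa, b52d9d5, bfc08a6, cd4d985}.
bfc08a6 is among them, so fast-forward is possible.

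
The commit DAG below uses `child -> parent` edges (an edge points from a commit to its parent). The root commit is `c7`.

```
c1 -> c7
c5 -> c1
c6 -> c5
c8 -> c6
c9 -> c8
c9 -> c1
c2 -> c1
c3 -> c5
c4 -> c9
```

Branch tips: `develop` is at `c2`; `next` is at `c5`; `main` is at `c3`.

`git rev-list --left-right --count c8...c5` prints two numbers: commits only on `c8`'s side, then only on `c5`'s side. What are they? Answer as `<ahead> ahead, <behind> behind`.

Reachable from c8: {c1, c5, c6, c7, c8}.
Reachable from c5: {c1, c5, c7}.
Only in c8's history (ahead): {c6, c8} — 2.
Only in c5's history (behind): {} — 0.

2 ahead, 0 behind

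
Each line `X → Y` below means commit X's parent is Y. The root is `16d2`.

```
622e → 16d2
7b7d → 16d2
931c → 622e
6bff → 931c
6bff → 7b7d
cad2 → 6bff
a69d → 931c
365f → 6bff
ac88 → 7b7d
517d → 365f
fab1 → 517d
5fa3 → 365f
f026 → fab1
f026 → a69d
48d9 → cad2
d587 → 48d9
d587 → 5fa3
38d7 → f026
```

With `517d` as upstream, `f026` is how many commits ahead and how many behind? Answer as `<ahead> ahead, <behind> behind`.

Reachable from f026: {16d2, 365f, 517d, 622e, 6bff, 7b7d, 931c, a69d, f026, fab1}.
Reachable from 517d: {16d2, 365f, 517d, 622e, 6bff, 7b7d, 931c}.
Only in f026's history (ahead): {a69d, f026, fab1} — 3.
Only in 517d's history (behind): {} — 0.

3 ahead, 0 behind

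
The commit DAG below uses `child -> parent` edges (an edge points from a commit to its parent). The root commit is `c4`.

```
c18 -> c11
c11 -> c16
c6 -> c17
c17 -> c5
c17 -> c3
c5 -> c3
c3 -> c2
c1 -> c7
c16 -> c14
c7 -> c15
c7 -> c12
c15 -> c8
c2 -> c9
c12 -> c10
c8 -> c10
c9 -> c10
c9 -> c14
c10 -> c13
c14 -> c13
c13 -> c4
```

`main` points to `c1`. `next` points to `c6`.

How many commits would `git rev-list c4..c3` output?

6

Reachable from c3: {c10, c13, c14, c2, c3, c4, c9}.
Reachable from c4: {c4}.
In c3's history but not c4's: {c10, c13, c14, c2, c3, c9} — 6 commits.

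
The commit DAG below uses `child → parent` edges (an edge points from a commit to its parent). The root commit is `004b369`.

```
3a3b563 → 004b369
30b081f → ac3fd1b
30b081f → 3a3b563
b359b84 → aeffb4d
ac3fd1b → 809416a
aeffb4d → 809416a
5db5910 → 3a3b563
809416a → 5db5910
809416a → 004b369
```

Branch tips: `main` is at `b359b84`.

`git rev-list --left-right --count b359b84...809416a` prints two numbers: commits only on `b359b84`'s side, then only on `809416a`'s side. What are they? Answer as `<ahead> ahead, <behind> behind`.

Reachable from b359b84: {004b369, 3a3b563, 5db5910, 809416a, aeffb4d, b359b84}.
Reachable from 809416a: {004b369, 3a3b563, 5db5910, 809416a}.
Only in b359b84's history (ahead): {aeffb4d, b359b84} — 2.
Only in 809416a's history (behind): {} — 0.

2 ahead, 0 behind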